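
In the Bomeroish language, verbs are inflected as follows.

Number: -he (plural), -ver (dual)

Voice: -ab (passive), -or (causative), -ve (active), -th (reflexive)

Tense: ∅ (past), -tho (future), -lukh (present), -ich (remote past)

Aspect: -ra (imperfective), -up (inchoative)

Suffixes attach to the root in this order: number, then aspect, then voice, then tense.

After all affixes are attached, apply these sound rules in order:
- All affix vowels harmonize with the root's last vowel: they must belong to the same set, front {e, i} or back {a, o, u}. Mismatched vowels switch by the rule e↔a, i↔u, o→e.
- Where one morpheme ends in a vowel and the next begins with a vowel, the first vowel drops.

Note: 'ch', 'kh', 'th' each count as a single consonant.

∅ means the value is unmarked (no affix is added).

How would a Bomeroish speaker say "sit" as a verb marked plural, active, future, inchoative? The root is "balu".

baluhupvatho

Attach number plural -he → baluhe.
Attach aspect inchoative -up → baluheup.
Attach voice active -ve → baluheupve.
Attach tense future -tho → baluheupvetho.
Apply vowel harmony: baluheupvetho → baluhaupvatho.
Apply vowel deletion: baluhaupvatho → baluhupvatho.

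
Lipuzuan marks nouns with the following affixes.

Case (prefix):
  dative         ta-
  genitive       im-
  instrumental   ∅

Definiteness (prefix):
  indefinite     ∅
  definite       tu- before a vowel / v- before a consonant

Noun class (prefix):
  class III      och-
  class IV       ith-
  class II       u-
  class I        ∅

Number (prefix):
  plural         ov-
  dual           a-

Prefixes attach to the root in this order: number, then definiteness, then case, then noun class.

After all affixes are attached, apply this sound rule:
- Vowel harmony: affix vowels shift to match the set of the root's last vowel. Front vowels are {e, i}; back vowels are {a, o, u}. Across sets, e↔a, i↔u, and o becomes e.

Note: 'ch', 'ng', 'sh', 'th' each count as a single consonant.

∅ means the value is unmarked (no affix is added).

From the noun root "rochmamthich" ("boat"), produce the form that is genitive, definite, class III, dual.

echimtierochmamthich

Attach number dual a- → arochmamthich.
Attach definiteness definite tu- (before vowel 'a') → tuarochmamthich.
Attach case genitive im- → imtuarochmamthich.
Attach noun class class III och- → ochimtuarochmamthich.
Apply vowel harmony: ochimtuarochmamthich → echimtierochmamthich.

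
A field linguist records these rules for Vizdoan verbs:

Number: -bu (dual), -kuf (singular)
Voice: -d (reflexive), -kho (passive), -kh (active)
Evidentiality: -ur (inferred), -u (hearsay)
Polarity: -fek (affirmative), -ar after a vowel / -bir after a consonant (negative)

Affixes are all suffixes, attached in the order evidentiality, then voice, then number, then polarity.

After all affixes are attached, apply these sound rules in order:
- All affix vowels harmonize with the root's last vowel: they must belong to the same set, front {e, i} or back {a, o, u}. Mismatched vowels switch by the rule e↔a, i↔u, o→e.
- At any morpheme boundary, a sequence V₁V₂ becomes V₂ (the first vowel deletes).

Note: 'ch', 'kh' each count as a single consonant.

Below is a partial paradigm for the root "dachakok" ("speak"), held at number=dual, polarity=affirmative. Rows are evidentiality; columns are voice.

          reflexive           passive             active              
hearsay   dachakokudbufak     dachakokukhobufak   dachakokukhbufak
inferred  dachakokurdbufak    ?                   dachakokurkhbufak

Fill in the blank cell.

dachakokurkhobufak

Attach evidentiality inferred -ur → dachakokur.
Attach voice passive -kho → dachakokurkho.
Attach number dual -bu → dachakokurkhobu.
Attach polarity affirmative -fek → dachakokurkhobufek.
Apply vowel harmony: dachakokurkhobufek → dachakokurkhobufak.
Vowel deletion: no change.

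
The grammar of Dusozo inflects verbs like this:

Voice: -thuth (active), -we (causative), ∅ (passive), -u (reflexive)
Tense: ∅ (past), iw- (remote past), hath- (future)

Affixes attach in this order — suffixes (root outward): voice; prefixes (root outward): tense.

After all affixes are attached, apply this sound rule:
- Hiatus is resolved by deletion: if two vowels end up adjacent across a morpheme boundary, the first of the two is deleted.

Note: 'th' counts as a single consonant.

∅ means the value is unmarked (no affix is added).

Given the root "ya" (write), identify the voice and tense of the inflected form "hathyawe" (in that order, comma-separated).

causative, future

Segment: hath-ya-we.
voice: -we → causative.
tense: hath- → future.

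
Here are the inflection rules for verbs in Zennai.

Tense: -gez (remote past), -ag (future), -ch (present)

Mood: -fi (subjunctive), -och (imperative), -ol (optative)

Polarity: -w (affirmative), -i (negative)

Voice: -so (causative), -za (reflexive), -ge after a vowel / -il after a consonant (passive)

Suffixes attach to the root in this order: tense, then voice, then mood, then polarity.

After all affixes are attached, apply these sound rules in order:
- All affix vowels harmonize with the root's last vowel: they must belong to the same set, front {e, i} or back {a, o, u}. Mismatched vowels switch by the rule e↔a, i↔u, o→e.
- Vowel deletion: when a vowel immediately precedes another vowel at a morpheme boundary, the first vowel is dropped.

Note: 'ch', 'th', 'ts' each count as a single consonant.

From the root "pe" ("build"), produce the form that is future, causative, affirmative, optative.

pegselw

Attach tense future -ag → peag.
Attach voice causative -so → peagso.
Attach mood optative -ol → peagsool.
Attach polarity affirmative -w → peagsoolw.
Apply vowel harmony: peagsoolw → peegseelw.
Apply vowel deletion: peegseelw → pegselw.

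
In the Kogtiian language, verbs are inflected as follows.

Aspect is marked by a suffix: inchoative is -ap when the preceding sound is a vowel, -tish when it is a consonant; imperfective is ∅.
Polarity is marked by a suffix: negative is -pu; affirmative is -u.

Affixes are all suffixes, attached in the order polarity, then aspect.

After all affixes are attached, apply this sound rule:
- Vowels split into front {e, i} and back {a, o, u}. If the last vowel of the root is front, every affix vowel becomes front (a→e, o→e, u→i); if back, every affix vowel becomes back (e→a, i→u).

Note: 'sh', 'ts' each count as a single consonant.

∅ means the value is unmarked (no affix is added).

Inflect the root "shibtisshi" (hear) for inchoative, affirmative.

Attach polarity affirmative -u → shibtisshiu.
Attach aspect inchoative -ap (after vowel 'u') → shibtisshiuap.
Apply vowel harmony: shibtisshiuap → shibtisshiiep.

shibtisshiiep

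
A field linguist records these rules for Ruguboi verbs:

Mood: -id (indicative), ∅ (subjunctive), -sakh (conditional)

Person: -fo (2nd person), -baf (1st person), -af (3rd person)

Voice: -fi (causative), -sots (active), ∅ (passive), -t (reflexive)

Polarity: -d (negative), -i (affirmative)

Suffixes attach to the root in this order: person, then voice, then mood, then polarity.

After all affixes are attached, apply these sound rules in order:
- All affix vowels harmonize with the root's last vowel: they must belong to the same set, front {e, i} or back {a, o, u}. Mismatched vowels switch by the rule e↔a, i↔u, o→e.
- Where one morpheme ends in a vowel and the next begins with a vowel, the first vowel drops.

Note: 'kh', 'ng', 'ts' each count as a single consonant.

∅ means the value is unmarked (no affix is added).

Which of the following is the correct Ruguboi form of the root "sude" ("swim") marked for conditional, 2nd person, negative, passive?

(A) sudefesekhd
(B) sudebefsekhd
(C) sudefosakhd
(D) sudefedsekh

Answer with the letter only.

A

Attach person 2nd person -fo → sudefo.
voice = passive: zero marking, form stays sudefo.
Attach mood conditional -sakh → sudefosakh.
Attach polarity negative -d → sudefosakhd.
Apply vowel harmony: sudefosakhd → sudefesekhd.
Vowel deletion: no change.
So the correct form is sudefesekhd, option (A).
(B) sudebefsekhd is wrong: it uses 1st person instead of 2nd person for person.
(C) sudefosakhd is wrong: it fails to apply the sound rule(s).
(D) sudefedsekh is wrong: it has the affixes in the wrong order.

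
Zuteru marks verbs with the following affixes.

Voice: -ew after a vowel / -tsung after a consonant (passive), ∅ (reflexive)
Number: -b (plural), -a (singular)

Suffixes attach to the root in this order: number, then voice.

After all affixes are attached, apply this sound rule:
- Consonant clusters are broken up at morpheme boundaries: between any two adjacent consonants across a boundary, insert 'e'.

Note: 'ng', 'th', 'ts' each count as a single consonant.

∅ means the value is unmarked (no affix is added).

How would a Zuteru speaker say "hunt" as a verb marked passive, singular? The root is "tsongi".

Attach number singular -a → tsongia.
Attach voice passive -ew (after vowel 'a') → tsongiaew.
Epenthesis: no change.

tsongiaew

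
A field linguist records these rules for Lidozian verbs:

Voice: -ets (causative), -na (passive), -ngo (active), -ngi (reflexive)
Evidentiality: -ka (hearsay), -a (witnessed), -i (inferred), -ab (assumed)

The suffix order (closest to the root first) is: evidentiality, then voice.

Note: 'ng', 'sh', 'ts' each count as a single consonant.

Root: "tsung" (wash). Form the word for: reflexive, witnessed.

Attach evidentiality witnessed -a → tsunga.
Attach voice reflexive -ngi → tsungangi.

tsungangi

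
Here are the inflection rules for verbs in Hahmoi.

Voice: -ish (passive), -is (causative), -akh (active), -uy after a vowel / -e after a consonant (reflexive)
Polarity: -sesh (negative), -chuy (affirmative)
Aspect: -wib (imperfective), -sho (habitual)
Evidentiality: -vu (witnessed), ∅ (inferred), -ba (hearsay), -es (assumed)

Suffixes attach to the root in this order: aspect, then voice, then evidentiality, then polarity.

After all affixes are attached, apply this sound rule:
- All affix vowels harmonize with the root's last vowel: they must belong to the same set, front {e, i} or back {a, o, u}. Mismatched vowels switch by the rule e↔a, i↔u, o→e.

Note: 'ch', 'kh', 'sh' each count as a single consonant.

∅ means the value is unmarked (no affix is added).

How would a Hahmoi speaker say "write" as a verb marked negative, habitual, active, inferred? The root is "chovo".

chovoshoakhsash

Attach aspect habitual -sho → chovosho.
Attach voice active -akh → chovoshoakh.
evidentiality = inferred: zero marking, form stays chovoshoakh.
Attach polarity negative -sesh → chovoshoakhsesh.
Apply vowel harmony: chovoshoakhsesh → chovoshoakhsash.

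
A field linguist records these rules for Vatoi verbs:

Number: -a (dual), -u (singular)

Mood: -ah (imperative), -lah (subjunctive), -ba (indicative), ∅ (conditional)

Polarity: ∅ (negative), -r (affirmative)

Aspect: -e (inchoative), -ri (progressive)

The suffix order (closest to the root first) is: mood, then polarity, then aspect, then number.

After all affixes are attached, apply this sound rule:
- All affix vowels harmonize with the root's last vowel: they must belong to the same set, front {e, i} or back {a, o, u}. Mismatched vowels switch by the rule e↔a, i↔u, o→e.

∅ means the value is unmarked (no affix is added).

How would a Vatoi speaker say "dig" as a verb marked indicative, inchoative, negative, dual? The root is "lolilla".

Attach mood indicative -ba → lolillaba.
polarity = negative: zero marking, form stays lolillaba.
Attach aspect inchoative -e → lolillabae.
Attach number dual -a → lolillabaea.
Apply vowel harmony: lolillabaea → lolillabaaa.

lolillabaaa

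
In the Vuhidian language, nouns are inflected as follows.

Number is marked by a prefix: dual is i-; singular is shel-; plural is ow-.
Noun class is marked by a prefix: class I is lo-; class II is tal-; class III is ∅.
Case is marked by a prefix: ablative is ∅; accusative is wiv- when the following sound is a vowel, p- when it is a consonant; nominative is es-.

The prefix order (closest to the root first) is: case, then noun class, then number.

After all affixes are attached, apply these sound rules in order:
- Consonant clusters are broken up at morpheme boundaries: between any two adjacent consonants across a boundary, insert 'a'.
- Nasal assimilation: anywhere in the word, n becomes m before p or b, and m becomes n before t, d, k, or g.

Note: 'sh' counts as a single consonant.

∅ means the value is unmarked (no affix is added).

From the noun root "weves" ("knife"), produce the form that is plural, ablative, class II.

case = ablative: zero marking, form stays weves.
Attach noun class class II tal- → talweves.
Attach number plural ow- → owtalweves.
Apply epenthesis: owtalweves → owatalaweves.
Nasal assimilation: no change.

owatalaweves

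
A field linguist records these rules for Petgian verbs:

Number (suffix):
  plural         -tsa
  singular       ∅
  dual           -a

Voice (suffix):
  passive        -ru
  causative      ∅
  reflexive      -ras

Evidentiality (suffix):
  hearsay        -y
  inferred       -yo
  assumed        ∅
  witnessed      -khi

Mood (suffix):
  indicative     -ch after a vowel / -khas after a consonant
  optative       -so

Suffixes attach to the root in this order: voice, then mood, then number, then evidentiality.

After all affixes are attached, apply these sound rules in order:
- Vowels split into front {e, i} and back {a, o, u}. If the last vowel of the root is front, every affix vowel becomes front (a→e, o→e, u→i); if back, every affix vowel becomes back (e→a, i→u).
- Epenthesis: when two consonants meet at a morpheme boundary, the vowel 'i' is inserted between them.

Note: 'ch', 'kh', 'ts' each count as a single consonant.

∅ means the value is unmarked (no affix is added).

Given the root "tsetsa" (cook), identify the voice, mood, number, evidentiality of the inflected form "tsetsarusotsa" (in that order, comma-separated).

passive, optative, plural, assumed

Segment: tsetsa-ru-so-tsa.
voice: -ru → passive.
mood: -so → optative.
number: -tsa → plural.
evidentiality: ∅ → assumed.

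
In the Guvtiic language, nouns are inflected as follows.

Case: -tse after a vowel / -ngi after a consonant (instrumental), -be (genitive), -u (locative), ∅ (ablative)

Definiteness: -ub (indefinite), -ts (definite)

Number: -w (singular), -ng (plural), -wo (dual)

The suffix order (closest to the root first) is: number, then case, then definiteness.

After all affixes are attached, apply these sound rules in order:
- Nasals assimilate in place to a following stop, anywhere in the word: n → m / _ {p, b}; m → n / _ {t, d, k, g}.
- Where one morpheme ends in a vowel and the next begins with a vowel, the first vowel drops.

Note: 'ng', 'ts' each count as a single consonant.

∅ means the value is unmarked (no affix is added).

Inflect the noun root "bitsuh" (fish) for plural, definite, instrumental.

Attach number plural -ng → bitsuhng.
Attach case instrumental -ngi (after consonant 'ng') → bitsuhngngi.
Attach definiteness definite -ts → bitsuhngngits.
Nasal assimilation: no change.
Vowel deletion: no change.

bitsuhngngits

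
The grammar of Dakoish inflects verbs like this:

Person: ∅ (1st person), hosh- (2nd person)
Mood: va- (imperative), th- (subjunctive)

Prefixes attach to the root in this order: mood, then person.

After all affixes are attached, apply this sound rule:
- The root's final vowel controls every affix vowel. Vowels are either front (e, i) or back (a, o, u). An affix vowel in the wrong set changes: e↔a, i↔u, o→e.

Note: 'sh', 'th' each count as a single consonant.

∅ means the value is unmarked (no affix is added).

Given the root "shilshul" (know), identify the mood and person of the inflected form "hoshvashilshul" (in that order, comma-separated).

imperative, 2nd person

Segment: hosh-va-shilshul.
mood: va- → imperative.
person: hosh- → 2nd person.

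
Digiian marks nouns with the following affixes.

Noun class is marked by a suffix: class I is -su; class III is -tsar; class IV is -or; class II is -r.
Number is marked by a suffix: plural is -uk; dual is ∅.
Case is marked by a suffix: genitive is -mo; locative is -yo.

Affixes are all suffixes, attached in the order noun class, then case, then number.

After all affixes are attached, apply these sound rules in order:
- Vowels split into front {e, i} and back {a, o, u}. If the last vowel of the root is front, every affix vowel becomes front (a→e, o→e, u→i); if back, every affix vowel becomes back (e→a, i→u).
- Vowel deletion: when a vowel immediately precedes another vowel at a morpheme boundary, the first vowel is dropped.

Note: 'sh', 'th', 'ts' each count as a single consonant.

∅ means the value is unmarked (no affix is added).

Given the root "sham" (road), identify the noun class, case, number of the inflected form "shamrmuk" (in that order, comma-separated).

class II, genitive, plural

Segment: sham-r-mo-uk.
noun class: -r → class II.
case: -mo → genitive.
number: -uk → plural.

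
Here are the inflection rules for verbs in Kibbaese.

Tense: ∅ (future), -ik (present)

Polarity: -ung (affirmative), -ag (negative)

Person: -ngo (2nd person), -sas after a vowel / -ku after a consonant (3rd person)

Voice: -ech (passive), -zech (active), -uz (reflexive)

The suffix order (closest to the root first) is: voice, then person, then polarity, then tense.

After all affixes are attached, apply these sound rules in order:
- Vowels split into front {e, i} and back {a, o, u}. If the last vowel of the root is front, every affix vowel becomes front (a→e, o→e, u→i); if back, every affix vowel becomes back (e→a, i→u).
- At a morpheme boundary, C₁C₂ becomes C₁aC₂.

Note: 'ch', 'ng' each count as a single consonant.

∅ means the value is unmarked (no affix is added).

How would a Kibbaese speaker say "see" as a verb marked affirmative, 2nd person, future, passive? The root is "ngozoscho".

ngozoschoachangoung

Attach voice passive -ech → ngozoschoech.
Attach person 2nd person -ngo → ngozoschoechngo.
Attach polarity affirmative -ung → ngozoschoechngoung.
tense = future: zero marking, form stays ngozoschoechngoung.
Apply vowel harmony: ngozoschoechngoung → ngozoschoachngoung.
Apply epenthesis: ngozoschoachngoung → ngozoschoachangoung.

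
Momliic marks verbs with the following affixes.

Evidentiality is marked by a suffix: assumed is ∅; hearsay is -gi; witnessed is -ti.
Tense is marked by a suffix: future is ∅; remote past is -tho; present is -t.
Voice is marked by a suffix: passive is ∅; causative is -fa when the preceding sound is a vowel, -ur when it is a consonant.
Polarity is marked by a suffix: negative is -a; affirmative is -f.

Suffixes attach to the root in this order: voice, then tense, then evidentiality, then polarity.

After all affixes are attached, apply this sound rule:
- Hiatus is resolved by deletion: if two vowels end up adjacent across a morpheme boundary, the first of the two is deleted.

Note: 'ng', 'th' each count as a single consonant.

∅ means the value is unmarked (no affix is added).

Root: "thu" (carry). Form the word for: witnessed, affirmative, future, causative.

thufatif

Attach voice causative -fa (after vowel 'u') → thufa.
tense = future: zero marking, form stays thufa.
Attach evidentiality witnessed -ti → thufati.
Attach polarity affirmative -f → thufatif.
Vowel deletion: no change.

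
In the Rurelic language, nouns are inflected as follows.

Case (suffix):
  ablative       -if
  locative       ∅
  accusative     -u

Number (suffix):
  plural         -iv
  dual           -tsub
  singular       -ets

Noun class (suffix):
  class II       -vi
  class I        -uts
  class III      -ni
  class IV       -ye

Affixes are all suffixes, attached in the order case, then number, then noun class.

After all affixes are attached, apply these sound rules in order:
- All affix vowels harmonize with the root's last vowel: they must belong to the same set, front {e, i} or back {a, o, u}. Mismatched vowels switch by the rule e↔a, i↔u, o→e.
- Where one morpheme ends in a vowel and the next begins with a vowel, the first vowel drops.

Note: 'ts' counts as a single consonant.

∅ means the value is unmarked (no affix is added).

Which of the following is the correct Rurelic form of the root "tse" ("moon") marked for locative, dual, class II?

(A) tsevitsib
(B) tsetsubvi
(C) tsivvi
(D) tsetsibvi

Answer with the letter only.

D

case = locative: zero marking, form stays tse.
Attach number dual -tsub → tsetsub.
Attach noun class class II -vi → tsetsubvi.
Apply vowel harmony: tsetsubvi → tsetsibvi.
Vowel deletion: no change.
So the correct form is tsetsibvi, option (D).
(B) tsetsubvi is wrong: it fails to apply the sound rule(s).
(C) tsivvi is wrong: it uses plural instead of dual for number.
(A) tsevitsib is wrong: it has the affixes in the wrong order.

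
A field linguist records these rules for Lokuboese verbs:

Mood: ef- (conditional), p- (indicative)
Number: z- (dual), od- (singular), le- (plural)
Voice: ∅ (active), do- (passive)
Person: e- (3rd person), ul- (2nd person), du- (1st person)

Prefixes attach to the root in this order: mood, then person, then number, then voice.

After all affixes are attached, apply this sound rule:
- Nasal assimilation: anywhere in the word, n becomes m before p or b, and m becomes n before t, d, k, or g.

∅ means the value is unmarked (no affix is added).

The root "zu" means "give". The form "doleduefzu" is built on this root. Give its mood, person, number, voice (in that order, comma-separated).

conditional, 1st person, plural, passive

Segment: do-le-du-ef-zu.
mood: ef- → conditional.
person: du- → 1st person.
number: le- → plural.
voice: do- → passive.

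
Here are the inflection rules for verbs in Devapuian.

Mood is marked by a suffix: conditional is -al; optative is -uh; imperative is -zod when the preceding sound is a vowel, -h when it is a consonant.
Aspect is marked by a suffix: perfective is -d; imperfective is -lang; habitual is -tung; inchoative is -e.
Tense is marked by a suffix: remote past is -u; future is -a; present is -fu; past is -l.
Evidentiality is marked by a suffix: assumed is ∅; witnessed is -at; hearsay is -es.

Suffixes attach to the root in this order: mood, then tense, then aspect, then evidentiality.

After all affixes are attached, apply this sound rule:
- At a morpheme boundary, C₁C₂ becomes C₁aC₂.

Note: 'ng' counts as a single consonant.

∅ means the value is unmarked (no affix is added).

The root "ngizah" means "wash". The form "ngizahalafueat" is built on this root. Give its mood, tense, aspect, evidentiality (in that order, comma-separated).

Segment: ngizah-al-fu-e-at.
mood: -al → conditional.
tense: -fu → present.
aspect: -e → inchoative.
evidentiality: -at → witnessed.

conditional, present, inchoative, witnessed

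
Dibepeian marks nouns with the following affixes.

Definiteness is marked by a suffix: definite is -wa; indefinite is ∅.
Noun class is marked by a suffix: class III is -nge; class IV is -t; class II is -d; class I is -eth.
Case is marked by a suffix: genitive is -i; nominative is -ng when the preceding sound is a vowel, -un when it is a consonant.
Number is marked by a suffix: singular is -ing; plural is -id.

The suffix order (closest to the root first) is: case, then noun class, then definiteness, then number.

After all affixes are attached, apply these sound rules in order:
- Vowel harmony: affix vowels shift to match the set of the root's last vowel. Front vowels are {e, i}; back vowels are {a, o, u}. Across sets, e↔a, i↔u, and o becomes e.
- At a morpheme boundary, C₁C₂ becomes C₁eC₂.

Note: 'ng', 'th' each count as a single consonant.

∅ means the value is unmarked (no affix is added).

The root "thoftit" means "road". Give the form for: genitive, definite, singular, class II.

thoftitideweing

Attach case genitive -i → thoftiti.
Attach noun class class II -d → thoftitid.
Attach definiteness definite -wa → thoftitidwa.
Attach number singular -ing → thoftitidwaing.
Apply vowel harmony: thoftitidwaing → thoftitidweing.
Apply epenthesis: thoftitidweing → thoftitideweing.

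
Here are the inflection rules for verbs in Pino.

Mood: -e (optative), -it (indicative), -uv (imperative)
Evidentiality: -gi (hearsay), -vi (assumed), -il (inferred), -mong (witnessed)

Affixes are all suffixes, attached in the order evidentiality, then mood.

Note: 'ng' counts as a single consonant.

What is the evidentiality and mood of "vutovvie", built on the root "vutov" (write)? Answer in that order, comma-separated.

assumed, optative

Segment: vutov-vi-e.
evidentiality: -vi → assumed.
mood: -e → optative.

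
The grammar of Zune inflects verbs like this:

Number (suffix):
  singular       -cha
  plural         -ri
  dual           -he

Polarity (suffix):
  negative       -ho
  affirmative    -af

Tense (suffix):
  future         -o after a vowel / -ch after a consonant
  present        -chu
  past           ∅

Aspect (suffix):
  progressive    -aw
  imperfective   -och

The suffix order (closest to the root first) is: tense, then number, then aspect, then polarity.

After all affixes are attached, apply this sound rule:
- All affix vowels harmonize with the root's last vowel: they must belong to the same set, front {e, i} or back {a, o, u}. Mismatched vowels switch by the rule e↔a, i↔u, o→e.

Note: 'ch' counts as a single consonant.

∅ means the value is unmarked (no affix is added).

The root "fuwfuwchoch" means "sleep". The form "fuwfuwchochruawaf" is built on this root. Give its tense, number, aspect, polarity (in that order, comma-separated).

Segment: fuwfuwchoch-ri-aw-af.
tense: ∅ → past.
number: -ri → plural.
aspect: -aw → progressive.
polarity: -af → affirmative.

past, plural, progressive, affirmative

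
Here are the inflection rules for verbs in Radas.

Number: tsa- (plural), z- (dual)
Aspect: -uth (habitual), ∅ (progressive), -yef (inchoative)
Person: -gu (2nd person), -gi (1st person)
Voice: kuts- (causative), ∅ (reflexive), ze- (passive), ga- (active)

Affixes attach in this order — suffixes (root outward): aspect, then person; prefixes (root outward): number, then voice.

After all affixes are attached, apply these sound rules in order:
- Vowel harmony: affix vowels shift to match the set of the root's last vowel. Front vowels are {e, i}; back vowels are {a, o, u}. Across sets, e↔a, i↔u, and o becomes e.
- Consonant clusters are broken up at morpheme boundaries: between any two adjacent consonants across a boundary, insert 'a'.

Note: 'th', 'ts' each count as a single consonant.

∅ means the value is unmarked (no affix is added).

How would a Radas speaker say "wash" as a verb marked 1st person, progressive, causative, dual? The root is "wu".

Attach number dual z- → zwu.
Attach voice causative kuts- → kutszwu.
aspect = progressive: zero marking, form stays kutszwu.
Attach person 1st person -gi → kutszwugi.
Apply vowel harmony: kutszwugi → kutszwugu.
Apply epenthesis: kutszwugu → kutsazawugu.

kutsazawugu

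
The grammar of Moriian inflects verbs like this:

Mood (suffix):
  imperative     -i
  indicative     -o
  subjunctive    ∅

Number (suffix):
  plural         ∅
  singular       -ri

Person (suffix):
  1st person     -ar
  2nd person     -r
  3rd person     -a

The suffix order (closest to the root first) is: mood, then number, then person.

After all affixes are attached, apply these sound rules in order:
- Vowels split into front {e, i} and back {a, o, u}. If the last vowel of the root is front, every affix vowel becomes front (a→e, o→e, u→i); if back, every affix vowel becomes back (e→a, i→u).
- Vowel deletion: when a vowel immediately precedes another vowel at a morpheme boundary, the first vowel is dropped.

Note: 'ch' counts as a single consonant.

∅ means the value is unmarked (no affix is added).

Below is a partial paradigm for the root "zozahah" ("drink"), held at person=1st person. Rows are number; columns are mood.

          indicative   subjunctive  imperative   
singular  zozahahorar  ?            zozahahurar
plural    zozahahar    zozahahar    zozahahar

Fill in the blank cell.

zozahahrar

mood = subjunctive: zero marking, form stays zozahah.
Attach number singular -ri → zozahahri.
Attach person 1st person -ar → zozahahriar.
Apply vowel harmony: zozahahriar → zozahahruar.
Apply vowel deletion: zozahahruar → zozahahrar.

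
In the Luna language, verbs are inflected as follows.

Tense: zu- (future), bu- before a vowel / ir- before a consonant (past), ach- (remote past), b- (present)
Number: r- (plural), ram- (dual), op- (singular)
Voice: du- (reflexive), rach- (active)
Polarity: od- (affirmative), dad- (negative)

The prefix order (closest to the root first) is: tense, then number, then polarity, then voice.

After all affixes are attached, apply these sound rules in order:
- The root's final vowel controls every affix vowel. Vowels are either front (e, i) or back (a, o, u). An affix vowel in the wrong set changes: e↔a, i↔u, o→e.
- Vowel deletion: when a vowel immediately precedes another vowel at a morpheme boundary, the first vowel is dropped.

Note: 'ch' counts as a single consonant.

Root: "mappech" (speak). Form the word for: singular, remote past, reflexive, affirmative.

Attach tense remote past ach- → achmappech.
Attach number singular op- → opachmappech.
Attach polarity affirmative od- → odopachmappech.
Attach voice reflexive du- → duodopachmappech.
Apply vowel harmony: duodopachmappech → diedepechmappech.
Apply vowel deletion: diedepechmappech → dedepechmappech.

dedepechmappech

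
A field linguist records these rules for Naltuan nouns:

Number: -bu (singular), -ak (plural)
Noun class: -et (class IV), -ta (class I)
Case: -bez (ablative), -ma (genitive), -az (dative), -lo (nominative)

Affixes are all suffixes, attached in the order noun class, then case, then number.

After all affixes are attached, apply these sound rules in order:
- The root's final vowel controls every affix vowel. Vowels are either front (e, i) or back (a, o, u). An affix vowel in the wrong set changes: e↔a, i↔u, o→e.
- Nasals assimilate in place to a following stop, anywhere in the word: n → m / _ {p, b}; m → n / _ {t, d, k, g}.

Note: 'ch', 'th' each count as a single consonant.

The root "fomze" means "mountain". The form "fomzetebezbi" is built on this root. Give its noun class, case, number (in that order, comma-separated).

class I, ablative, singular

Segment: fomze-ta-bez-bu.
noun class: -ta → class I.
case: -bez → ablative.
number: -bu → singular.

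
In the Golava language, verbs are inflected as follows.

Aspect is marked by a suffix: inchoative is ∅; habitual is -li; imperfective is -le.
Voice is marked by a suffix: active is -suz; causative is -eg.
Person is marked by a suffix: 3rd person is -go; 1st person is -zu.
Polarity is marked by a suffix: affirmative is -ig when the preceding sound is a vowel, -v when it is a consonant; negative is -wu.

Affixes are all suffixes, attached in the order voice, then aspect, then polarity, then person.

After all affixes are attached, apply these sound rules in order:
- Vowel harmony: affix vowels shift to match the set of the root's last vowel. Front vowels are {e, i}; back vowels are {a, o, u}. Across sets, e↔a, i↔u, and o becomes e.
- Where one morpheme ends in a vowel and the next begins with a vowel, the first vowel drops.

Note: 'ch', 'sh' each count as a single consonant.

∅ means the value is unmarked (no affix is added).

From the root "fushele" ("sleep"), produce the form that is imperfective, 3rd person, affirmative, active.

Attach voice active -suz → fushelesuz.
Attach aspect imperfective -le → fushelesuzle.
Attach polarity affirmative -ig (after vowel 'e') → fushelesuzleig.
Attach person 3rd person -go → fushelesuzleiggo.
Apply vowel harmony: fushelesuzleiggo → fushelesizleigge.
Apply vowel deletion: fushelesizleigge → fushelesizligge.

fushelesizligge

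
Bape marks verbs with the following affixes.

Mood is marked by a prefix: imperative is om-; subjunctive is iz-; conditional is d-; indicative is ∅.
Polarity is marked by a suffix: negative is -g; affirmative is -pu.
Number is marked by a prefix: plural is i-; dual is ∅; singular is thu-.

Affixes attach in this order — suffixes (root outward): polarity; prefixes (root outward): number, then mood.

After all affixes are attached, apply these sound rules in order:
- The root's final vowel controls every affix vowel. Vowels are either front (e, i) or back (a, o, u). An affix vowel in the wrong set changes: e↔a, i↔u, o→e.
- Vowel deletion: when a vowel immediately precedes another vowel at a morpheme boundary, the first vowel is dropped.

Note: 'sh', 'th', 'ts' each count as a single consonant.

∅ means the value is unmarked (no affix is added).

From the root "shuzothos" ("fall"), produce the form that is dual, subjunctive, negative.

uzshuzothosg

Attach polarity negative -g → shuzothosg.
number = dual: zero marking, form stays shuzothosg.
Attach mood subjunctive iz- → izshuzothosg.
Apply vowel harmony: izshuzothosg → uzshuzothosg.
Vowel deletion: no change.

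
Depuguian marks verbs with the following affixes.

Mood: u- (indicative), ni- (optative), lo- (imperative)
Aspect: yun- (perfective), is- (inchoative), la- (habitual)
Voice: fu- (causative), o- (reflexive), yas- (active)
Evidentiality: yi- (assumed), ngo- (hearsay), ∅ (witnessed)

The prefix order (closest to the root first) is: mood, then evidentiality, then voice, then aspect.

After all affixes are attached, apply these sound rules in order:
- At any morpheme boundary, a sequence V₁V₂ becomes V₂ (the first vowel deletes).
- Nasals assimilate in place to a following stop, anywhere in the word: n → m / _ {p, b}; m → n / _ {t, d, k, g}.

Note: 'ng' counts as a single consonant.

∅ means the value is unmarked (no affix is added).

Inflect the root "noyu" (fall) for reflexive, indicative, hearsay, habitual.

Attach mood indicative u- → unoyu.
Attach evidentiality hearsay ngo- → ngounoyu.
Attach voice reflexive o- → ongounoyu.
Attach aspect habitual la- → laongounoyu.
Apply vowel deletion: laongounoyu → longunoyu.
Nasal assimilation: no change.

longunoyu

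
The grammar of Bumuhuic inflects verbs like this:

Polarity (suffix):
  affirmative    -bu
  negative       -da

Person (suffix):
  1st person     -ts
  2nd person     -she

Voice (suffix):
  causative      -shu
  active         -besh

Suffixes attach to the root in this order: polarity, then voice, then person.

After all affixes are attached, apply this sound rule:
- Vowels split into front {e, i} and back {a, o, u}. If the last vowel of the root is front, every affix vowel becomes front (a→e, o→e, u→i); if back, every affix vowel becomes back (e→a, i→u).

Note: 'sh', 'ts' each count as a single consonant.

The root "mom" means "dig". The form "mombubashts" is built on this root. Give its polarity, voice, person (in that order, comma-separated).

affirmative, active, 1st person

Segment: mom-bu-besh-ts.
polarity: -bu → affirmative.
voice: -besh → active.
person: -ts → 1st person.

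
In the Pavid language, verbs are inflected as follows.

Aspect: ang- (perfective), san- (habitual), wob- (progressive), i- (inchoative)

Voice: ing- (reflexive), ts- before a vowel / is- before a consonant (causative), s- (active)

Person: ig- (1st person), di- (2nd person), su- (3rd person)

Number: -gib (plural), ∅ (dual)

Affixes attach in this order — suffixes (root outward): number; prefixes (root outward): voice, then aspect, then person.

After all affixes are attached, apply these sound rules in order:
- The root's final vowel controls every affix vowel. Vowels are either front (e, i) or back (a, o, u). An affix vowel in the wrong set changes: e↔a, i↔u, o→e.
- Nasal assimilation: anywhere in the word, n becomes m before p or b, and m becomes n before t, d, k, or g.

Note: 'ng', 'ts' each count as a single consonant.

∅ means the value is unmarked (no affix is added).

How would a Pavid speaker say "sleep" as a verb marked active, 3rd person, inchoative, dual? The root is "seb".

siisseb

Attach voice active s- → sseb.
Attach aspect inchoative i- → isseb.
Attach person 3rd person su- → suisseb.
number = dual: zero marking, form stays suisseb.
Apply vowel harmony: suisseb → siisseb.
Nasal assimilation: no change.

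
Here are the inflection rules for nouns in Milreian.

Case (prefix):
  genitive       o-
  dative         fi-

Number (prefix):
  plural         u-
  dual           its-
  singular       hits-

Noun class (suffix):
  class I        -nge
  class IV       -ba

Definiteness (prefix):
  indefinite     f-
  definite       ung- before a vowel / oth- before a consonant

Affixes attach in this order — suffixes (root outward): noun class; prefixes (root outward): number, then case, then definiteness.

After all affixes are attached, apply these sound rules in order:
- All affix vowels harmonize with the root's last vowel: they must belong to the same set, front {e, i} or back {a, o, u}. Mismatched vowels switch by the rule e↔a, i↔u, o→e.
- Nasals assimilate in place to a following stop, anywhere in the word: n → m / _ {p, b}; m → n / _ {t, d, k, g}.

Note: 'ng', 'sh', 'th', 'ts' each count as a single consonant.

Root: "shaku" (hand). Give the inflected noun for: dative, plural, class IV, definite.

othfuushakuba

Attach number plural u- → ushaku.
Attach case dative fi- → fiushaku.
Attach definiteness definite oth- (before consonant 'f') → othfiushaku.
Attach noun class class IV -ba → othfiushakuba.
Apply vowel harmony: othfiushakuba → othfuushakuba.
Nasal assimilation: no change.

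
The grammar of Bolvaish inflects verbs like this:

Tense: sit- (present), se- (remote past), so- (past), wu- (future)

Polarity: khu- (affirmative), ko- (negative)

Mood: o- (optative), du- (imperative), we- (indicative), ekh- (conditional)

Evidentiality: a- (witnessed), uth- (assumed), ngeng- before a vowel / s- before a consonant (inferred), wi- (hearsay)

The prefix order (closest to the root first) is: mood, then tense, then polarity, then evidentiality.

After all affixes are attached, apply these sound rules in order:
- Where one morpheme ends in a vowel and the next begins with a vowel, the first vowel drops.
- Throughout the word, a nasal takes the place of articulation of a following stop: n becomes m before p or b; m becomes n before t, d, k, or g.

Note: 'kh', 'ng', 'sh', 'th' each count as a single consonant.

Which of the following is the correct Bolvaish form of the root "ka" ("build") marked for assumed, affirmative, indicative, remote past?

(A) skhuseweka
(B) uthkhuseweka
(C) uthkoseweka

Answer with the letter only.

B

Attach mood indicative we- → weka.
Attach tense remote past se- → seweka.
Attach polarity affirmative khu- → khuseweka.
Attach evidentiality assumed uth- → uthkhuseweka.
Vowel deletion: no change.
Nasal assimilation: no change.
So the correct form is uthkhuseweka, option (B).
(C) uthkoseweka is wrong: it uses negative instead of affirmative for polarity.
(A) skhuseweka is wrong: it uses inferred instead of assumed for evidentiality.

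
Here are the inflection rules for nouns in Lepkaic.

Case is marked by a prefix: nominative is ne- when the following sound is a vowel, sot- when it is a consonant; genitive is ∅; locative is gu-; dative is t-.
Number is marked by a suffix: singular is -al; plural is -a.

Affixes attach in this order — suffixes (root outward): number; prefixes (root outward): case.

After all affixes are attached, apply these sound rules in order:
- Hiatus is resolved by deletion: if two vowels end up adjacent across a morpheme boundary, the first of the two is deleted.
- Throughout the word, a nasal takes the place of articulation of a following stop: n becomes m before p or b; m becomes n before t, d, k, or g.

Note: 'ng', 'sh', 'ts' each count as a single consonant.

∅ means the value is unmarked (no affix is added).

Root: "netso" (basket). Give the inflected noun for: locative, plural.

gunetsa

Attach number plural -a → netsoa.
Attach case locative gu- → gunetsoa.
Apply vowel deletion: gunetsoa → gunetsa.
Nasal assimilation: no change.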